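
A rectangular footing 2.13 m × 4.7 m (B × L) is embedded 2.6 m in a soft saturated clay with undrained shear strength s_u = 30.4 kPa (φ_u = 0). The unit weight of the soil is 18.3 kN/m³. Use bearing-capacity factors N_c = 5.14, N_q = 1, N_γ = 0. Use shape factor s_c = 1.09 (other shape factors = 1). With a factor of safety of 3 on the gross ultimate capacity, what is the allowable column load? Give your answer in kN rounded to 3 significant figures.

P_all ≈ 727 kN

Effective surcharge at the founding depth q = γ·D_f = 18.3 × 2.6 = 47.58 kPa.
q_ult = c·N_c·s_c + q·N_q
     = 30.4 × 5.14 × 1.09 + 47.58 × 1
     = 170.32 + 47.58 = 217.9 kPa.
Gross allowable pressure q_all = 217.9 / 3 = 72.633 kPa.
Footing area = 10.011 m², so allowable column load = 72.633 × 10.011 = 727.13 kN.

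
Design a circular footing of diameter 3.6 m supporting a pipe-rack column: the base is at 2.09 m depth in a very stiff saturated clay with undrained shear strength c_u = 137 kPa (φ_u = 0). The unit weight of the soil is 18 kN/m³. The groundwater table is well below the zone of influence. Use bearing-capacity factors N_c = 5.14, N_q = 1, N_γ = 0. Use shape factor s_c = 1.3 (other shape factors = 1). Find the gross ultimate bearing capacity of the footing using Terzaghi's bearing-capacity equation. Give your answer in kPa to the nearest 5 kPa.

q = γ·D_f = 18 × 2.09 = 37.62 kPa.
c·N_c·s_c = 137 × 5.14 × 1.3 = 915.43 kPa
q·N_q = 37.62 × 1 = 37.62 kPa
q_ult = 915.43 + 37.62 = 953.05 kPa.

q_ult ≈ 955 kPa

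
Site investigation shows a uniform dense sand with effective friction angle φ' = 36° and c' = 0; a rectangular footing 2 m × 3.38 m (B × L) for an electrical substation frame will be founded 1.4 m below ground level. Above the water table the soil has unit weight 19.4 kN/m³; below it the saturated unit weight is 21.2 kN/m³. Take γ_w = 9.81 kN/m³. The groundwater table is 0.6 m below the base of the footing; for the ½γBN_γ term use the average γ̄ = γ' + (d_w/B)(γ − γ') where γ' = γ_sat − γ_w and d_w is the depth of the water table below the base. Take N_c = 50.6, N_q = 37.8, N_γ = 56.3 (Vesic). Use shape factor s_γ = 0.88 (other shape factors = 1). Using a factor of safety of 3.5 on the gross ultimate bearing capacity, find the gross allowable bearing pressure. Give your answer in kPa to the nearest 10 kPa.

q = γ·D_f = 19.4 × 1.4 = 27.16 kPa.
γ' = 11.39 kN/m³; averaging over the depth B below the base, γ̄ = γ' + (d_w/B)(γ − γ') = 13.793 kN/m³.
q·N_q = 27.16 × 37.8 = 1026.6 kPa
0.5·γ·B·N_γ·s_γ = 0.5 × 13.793 × 2 × 56.3 × 0.88 = 683.36 kPa
q_ult = 1026.6 + 683.36 = 1710 kPa.
q_all = 1710 / 3.5 = 488.57 kPa.

q_all ≈ 490 kPa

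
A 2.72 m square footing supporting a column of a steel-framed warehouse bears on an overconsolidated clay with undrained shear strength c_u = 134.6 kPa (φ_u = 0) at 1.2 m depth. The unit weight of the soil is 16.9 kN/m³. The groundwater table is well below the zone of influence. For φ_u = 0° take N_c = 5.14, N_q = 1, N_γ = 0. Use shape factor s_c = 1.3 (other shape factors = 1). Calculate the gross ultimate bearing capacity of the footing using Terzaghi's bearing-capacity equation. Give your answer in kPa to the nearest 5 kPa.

q = γ·D_f = 16.9 × 1.2 = 20.28 kPa.
c·N_c·s_c = 134.6 × 5.14 × 1.3 = 899.4 kPa
q·N_q = 20.28 × 1 = 20.28 kPa
q_ult = 899.4 + 20.28 = 919.68 kPa.

q_ult ≈ 920 kPa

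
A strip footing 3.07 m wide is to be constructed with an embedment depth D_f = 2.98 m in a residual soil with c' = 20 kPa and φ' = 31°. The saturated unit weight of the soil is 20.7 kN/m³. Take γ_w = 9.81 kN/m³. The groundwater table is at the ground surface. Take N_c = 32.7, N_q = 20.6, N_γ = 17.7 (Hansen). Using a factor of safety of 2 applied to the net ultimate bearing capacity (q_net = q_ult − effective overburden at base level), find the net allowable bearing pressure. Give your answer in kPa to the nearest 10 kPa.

γ' = 20.7 − 9.81 = 10.89 kN/m³ (submerged throughout). q = 10.89 × 2.98 = 32.452 kPa; the same γ' applies in the ½γBN_γ term.
c·N_c = 20 × 32.7 = 654 kPa
q·N_q = 32.452 × 20.6 = 668.52 kPa
0.5·γ·B·N_γ = 0.5 × 10.89 × 3.07 × 17.7 = 295.88 kPa
q_ult = 654 + 668.52 + 295.88 = 1618.4 kPa.
Net ultimate: q_net = 1618.4 − 32.452 = 1585.9 kPa.
q_all(net) = 1585.9 / 2 = 792.97 kPa.

q_all(net) ≈ 790 kPa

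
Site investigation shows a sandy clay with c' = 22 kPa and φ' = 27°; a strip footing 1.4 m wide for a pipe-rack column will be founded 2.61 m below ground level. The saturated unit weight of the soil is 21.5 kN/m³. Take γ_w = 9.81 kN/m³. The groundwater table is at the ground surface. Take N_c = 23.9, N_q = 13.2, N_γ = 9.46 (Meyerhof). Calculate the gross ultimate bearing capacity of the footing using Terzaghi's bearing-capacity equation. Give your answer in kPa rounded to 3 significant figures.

q_ult ≈ 1010 kPa

With the water table at the surface the whole profile is submerged: γ' = 21.5 − 9.81 = 11.69 kN/m³, so q = γ'·D_f = 30.511 kPa; the same γ' applies in the ½γBN_γ term.
q_ult = c·N_c + q·N_q + 0.5·γ·B·N_γ
     = 22 × 23.9 + 30.511 × 13.2 + 0.5 × 11.69 × 1.4 × 9.46
     = 525.8 + 402.74 + 77.411 = 1006 kPa.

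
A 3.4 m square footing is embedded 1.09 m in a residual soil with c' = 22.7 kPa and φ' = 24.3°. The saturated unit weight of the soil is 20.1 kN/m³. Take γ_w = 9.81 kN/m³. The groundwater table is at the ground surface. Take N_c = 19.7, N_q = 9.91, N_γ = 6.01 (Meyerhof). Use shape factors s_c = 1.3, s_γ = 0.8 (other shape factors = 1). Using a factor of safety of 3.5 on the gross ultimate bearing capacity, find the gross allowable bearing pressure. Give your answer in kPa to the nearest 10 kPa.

q_all ≈ 220 kPa

With the water table at the surface the whole profile is submerged: γ' = 20.1 − 9.81 = 10.29 kN/m³, so q = γ'·D_f = 11.216 kPa; the same γ' applies in the ½γBN_γ term.
q_ult = c·N_c·s_c + q·N_q + 0.5·γ·B·N_γ·s_γ
     = 22.7 × 19.7 × 1.3 + 11.216 × 9.91 + 0.5 × 10.29 × 3.4 × 6.01 × 0.8
     = 581.35 + 111.15 + 84.106 = 776.6 kPa.
q_all = 776.6 / 3.5 = 221.89 kPa.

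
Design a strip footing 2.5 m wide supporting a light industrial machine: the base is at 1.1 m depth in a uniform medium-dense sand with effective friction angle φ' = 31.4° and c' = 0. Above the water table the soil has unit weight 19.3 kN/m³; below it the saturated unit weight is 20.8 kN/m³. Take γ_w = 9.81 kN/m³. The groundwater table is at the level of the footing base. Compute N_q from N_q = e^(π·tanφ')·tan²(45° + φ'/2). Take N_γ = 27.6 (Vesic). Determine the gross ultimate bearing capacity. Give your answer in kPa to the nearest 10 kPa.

q_ult ≈ 840 kPa

tan31.4° = 0.6104, so N_q = e^(π×0.6104)·tan²(60.7°) = 6.805 × 3.175 = 21.61.
Effective surcharge at the founding depth q = γ·D_f = 19.3 × 1.1 = 21.23 kPa.
The water table coincides with the base, so in the self-weight term γ → γ' = 10.99 kN/m³.
q_ult = q·N_q + 0.5·γ·B·N_γ
     = 21.23 × 21.608 + 0.5 × 10.99 × 2.5 × 27.6
     = 458.75 + 379.16 = 837.9 kPa.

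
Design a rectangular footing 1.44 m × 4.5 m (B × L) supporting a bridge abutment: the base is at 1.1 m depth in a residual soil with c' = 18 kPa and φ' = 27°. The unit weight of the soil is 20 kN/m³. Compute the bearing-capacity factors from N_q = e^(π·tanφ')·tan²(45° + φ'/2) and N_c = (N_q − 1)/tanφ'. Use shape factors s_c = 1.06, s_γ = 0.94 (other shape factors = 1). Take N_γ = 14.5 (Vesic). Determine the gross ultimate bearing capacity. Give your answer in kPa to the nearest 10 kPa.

q_ult ≈ 940 kPa

tan27° = 0.5095, so N_q = e^(π×0.5095)·tan²(58.5°) = 4.957 × 2.663 = 13.2.
N_c = (13.2 − 1)/tan27° = 23.94.
Effective surcharge at the founding depth q = γ·D_f = 20 × 1.1 = 22 kPa.
q_ult = c·N_c·s_c + q·N_q + 0.5·γ·B·N_γ·s_γ
     = 18 × 23.942 × 1.06 + 22 × 13.199 + 0.5 × 20 × 1.44 × 14.5 × 0.94
     = 456.82 + 290.38 + 196.27 = 943.47 kPa.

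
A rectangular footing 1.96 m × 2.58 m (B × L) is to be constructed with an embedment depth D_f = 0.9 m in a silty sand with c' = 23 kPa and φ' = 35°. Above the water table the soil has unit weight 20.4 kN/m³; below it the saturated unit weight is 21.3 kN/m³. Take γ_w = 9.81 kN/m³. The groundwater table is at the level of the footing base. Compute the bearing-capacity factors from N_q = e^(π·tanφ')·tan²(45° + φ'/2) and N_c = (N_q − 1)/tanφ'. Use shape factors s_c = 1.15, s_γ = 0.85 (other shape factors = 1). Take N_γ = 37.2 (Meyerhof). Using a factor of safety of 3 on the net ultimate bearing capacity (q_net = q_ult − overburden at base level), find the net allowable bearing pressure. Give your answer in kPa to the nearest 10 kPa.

N_q = e^(π·tan35°)·tan²(62.5°) = 33.3; N_c = (N_q − 1)/tanφ' = 46.12.
Effective surcharge at the founding depth q = γ·D_f = 20.4 × 0.9 = 18.36 kPa.
The water table coincides with the base, so in the self-weight term γ → γ' = 11.49 kN/m³.
q_ult = c·N_c·s_c + q·N_q + 0.5·γ·B·N_γ·s_γ
     = 23 × 46.124 × 1.15 + 18.36 × 33.296 + 0.5 × 11.49 × 1.96 × 37.2 × 0.85
     = 1220 + 611.32 + 356.05 = 2187.3 kPa.
q_net = 2187.3 − 18.36 = 2169 kPa.
q_all(net) = 2169 / 3 = 722.99 kPa.

q_all(net) ≈ 720 kPa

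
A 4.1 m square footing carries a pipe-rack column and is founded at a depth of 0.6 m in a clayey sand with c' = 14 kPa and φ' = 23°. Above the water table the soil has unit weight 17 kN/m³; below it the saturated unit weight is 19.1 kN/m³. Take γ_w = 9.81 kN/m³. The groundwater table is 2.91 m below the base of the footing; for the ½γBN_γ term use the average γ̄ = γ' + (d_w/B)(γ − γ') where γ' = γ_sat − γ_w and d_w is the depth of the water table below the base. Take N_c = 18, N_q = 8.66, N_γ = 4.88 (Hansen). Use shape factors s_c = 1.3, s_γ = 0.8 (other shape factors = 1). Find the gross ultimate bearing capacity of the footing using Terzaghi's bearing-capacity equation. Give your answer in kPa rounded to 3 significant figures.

Effective surcharge at the founding depth q = γ·D_f = 17 × 0.6 = 10.2 kPa.
With d_w = 2.91 m < B, γ̄ = 9.29 + (2.91/4.1) × (17 − 9.29) = 14.762 kN/m³.
q_ult = c·N_c·s_c + q·N_q + 0.5·γ·B·N_γ·s_γ
     = 14 × 18 × 1.3 + 10.2 × 8.66 + 0.5 × 14.762 × 4.1 × 4.88 × 0.8
     = 327.6 + 88.332 + 118.14 = 534.08 kPa.

q_ult ≈ 534 kPa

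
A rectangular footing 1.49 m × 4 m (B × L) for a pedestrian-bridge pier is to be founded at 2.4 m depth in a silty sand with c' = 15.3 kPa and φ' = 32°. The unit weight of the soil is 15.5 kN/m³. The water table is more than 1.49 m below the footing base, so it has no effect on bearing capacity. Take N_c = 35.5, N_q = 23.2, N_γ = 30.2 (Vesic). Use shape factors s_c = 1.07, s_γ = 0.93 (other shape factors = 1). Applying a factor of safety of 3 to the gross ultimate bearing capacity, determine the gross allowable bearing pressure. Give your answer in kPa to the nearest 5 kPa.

q_all ≈ 590 kPa

Effective surcharge at the founding depth q = γ·D_f = 15.5 × 2.4 = 37.2 kPa.
q_ult = c·N_c·s_c + q·N_q + 0.5·γ·B·N_γ·s_γ
     = 15.3 × 35.5 × 1.07 + 37.2 × 23.2 + 0.5 × 15.5 × 1.49 × 30.2 × 0.93
     = 581.17 + 863.04 + 324.32 = 1768.5 kPa.
q_all = q_ult / FS = 1768.5 / 3 = 589.51 kPa.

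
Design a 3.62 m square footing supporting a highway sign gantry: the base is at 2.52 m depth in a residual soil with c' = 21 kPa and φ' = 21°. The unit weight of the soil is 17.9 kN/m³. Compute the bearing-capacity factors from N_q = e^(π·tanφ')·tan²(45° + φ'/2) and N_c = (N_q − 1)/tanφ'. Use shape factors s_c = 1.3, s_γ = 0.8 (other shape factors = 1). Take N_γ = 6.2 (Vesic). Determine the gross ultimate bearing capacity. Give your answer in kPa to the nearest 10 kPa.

tan21° = 0.3839, so N_q = e^(π×0.3839)·tan²(55.5°) = 3.34 × 2.117 = 7.07.
N_c = (7.07 − 1)/tan21° = 15.81.
q = γ·D_f = 17.9 × 2.52 = 45.108 kPa.
c·N_c·s_c = 21 × 15.815 × 1.3 = 431.75 kPa
q·N_q = 45.108 × 7.0708 = 318.95 kPa
0.5·γ·B·N_γ·s_γ = 0.5 × 17.9 × 3.62 × 6.2 × 0.8 = 160.7 kPa
q_ult = 431.75 + 318.95 + 160.7 = 911.39 kPa.

q_ult ≈ 910 kPa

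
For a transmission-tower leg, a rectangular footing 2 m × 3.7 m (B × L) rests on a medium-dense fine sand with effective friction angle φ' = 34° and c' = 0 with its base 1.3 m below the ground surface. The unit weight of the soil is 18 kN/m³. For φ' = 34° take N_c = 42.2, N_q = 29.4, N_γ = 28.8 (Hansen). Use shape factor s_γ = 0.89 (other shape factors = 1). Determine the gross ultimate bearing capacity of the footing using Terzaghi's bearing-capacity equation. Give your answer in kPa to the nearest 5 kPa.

q_ult ≈ 1150 kPa

q = γ·D_f = 18 × 1.3 = 23.4 kPa.
q·N_q = 23.4 × 29.4 = 687.96 kPa
0.5·γ·B·N_γ·s_γ = 0.5 × 18 × 2 × 28.8 × 0.89 = 461.38 kPa
q_ult = 687.96 + 461.38 = 1149.3 kPa.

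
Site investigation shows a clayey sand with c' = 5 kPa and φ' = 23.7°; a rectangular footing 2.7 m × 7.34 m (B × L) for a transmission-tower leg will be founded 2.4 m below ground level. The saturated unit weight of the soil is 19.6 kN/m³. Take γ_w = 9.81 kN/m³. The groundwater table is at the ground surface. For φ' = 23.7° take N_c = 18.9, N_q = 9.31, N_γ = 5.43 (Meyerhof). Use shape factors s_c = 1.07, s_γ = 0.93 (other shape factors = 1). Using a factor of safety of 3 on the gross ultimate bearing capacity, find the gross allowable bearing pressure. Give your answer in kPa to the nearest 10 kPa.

q_all ≈ 130 kPa

Water table at ground surface, so effective unit weight γ' = 19.6 − 9.81 = 9.79 kN/m³ is used throughout; overburden q = 9.79 × 2.4 = 23.496 kPa; the same γ' applies in the ½γBN_γ term.
Cohesion term c·N_c·s_c = 5 × 18.9 × 1.07 = 101.12 kPa; surcharge term q·N_q = 23.496 × 9.31 = 218.75 kPa; self-weight term 0.5·γ·B·N_γ·s_γ = 0.5 × 9.79 × 2.7 × 5.43 × 0.93 = 66.742 kPa.
q_ult = 101.12 + 218.75 + 66.742 = 386.6 kPa.
q_all = 386.6 / 3 = 128.87 kPa.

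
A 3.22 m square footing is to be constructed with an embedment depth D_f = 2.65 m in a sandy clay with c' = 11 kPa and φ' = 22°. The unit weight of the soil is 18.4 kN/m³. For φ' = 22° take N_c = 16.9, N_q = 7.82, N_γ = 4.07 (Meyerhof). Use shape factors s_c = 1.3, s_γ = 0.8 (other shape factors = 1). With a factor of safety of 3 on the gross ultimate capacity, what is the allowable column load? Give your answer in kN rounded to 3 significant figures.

q = γ·D_f = 18.4 × 2.65 = 48.76 kPa.
c·N_c·s_c = 11 × 16.9 × 1.3 = 241.67 kPa
q·N_q = 48.76 × 7.82 = 381.3 kPa
0.5·γ·B·N_γ·s_γ = 0.5 × 18.4 × 3.22 × 4.07 × 0.8 = 96.456 kPa
q_ult = 241.67 + 381.3 + 96.456 = 719.43 kPa.
Gross allowable pressure q_all = 719.43 / 3 = 239.81 kPa.
Footing area = 10.3684 m², so allowable column load = 239.81 × 10.3684 = 2486.4 kN.

P_all ≈ 2490 kN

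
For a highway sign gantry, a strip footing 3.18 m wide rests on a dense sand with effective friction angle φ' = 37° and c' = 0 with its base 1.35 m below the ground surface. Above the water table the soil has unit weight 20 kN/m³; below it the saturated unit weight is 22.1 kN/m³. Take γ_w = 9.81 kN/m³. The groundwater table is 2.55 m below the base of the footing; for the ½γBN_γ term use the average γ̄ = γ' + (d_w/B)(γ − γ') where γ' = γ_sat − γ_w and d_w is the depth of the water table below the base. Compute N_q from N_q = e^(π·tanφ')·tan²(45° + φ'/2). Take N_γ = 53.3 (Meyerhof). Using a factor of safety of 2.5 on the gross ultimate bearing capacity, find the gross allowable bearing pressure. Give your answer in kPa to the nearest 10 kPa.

N_q = e^(π·tan37°)·tan²(63.5°) = 42.92.
Effective surcharge at the founding depth q = γ·D_f = 20 × 1.35 = 27 kPa.
With d_w = 2.55 m < B, γ̄ = 12.29 + (2.55/3.18) × (20 − 12.29) = 18.473 kN/m³.
q_ult = q·N_q + 0.5·γ·B·N_γ
     = 27 × 42.92 + 0.5 × 18.473 × 3.18 × 53.3
     = 1158.8 + 1565.5 = 2724.3 kPa.
q_all = 2724.3 / 2.5 = 1089.7 kPa.

q_all ≈ 1090 kPa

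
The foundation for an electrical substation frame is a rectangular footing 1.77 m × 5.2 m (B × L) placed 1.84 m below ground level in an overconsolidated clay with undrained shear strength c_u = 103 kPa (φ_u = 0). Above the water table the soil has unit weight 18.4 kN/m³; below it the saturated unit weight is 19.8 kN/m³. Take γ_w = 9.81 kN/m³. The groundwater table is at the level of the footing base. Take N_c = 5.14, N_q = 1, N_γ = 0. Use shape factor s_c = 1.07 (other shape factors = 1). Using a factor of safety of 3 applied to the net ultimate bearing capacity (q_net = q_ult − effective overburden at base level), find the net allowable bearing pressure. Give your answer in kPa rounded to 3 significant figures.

q_all(net) ≈ 189 kPa

Effective surcharge at the founding depth q = γ·D_f = 18.4 × 1.84 = 33.856 kPa.
q_ult = c·N_c·s_c + q·N_q
     = 103 × 5.14 × 1.07 + 33.856 × 1
     = 566.48 + 33.856 = 600.34 kPa.
Net ultimate: q_net = 600.34 − 33.856 = 566.48 kPa.
q_all(net) = 566.48 / 3 = 188.83 kPa.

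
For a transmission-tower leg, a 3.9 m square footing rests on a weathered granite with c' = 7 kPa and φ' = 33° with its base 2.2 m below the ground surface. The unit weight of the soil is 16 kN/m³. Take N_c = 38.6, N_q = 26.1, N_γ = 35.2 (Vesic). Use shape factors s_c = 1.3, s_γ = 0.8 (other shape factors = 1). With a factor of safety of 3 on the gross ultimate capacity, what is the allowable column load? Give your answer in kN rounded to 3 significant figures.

q = γ·D_f = 16 × 2.2 = 35.2 kPa.
c·N_c·s_c = 7 × 38.6 × 1.3 = 351.26 kPa
q·N_q = 35.2 × 26.1 = 918.72 kPa
0.5·γ·B·N_γ·s_γ = 0.5 × 16 × 3.9 × 35.2 × 0.8 = 878.59 kPa
q_ult = 351.26 + 918.72 + 878.59 = 2148.6 kPa.
Gross allowable pressure q_all = 2148.6 / 3 = 716.19 kPa.
Footing area = 15.21 m², so allowable column load = 716.19 × 15.21 = 10893 kN.

P_all ≈ 10900 kN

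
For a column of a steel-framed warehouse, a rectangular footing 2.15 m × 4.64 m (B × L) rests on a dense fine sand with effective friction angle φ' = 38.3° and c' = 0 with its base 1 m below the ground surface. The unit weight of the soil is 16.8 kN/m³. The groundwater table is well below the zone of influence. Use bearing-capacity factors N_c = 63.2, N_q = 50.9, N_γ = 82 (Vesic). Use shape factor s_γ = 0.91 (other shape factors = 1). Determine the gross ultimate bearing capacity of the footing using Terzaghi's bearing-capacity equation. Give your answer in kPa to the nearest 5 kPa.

q = γ·D_f = 16.8 × 1 = 16.8 kPa.
q·N_q = 16.8 × 50.9 = 855.12 kPa
0.5·γ·B·N_γ·s_γ = 0.5 × 16.8 × 2.15 × 82 × 0.91 = 1347.6 kPa
q_ult = 855.12 + 1347.6 = 2202.8 kPa.

q_ult ≈ 2205 kPa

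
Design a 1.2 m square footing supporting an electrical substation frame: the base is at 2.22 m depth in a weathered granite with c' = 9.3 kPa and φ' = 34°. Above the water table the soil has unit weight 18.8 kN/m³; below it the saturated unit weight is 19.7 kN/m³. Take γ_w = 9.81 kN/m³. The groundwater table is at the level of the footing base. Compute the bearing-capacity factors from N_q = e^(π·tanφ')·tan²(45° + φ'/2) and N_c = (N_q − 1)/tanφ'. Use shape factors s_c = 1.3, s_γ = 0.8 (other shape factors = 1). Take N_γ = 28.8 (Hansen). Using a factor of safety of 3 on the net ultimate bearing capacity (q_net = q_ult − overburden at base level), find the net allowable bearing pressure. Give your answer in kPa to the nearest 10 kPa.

q_all(net) ≈ 610 kPa

N_q = e^(π·tan34°)·tan²(62°) = 29.44; N_c = (N_q − 1)/tanφ' = 42.16.
q = γ·D_f = 18.8 × 2.22 = 41.736 kPa.
For the ½γBN_γ term take γ' = 19.7 − 9.81 = 9.89 kN/m³ (soil below base is submerged).
c·N_c·s_c = 9.3 × 42.164 × 1.3 = 509.76 kPa
q·N_q = 41.736 × 29.44 = 1228.7 kPa
0.5·γ·B·N_γ·s_γ = 0.5 × 9.89 × 1.2 × 28.8 × 0.8 = 136.72 kPa
q_ult = 509.76 + 1228.7 + 136.72 = 1875.2 kPa.
q_net = 1875.2 − 41.736 = 1833.4 kPa.
q_all(net) = 1833.4 / 3 = 611.15 kPa.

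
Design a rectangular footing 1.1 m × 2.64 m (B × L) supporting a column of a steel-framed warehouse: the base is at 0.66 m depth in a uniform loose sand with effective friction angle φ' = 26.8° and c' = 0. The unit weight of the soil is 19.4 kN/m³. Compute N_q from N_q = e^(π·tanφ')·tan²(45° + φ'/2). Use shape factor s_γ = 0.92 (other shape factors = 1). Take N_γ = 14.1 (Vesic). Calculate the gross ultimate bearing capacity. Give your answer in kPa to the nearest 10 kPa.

q_ult ≈ 300 kPa

tan26.8° = 0.5051, so N_q = e^(π×0.5051)·tan²(58.4°) = 4.889 × 2.642 = 12.92.
q = γ·D_f = 19.4 × 0.66 = 12.804 kPa.
q·N_q = 12.804 × 12.917 = 165.39 kPa
0.5·γ·B·N_γ·s_γ = 0.5 × 19.4 × 1.1 × 14.1 × 0.92 = 138.41 kPa
q_ult = 165.39 + 138.41 = 303.8 kPa.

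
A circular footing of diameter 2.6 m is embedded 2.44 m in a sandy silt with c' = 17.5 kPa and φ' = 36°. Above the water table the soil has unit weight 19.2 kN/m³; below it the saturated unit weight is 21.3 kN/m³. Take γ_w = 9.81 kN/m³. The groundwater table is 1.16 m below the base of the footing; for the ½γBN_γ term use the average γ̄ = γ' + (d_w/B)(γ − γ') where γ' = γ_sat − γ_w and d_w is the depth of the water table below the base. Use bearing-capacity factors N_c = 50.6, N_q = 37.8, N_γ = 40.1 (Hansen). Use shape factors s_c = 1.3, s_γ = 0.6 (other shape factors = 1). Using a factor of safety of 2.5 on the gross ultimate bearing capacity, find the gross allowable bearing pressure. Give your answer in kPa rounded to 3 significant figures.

q_all ≈ 1360 kPa

Overburden at base level: q = 19.2 × 2.44 = 46.848 kPa.
The water table is 1.16 m below the base (< B = 2.6 m), so the ½γBN_γ term uses γ̄ = γ' + (d_w/B)(γ − γ') = 11.49 + (1.16/2.6)(19.2 − 11.49) = 14.93 kN/m³.
Cohesion term c·N_c·s_c = 17.5 × 50.6 × 1.3 = 1151.2 kPa; surcharge term q·N_q = 46.848 × 37.8 = 1770.9 kPa; self-weight term 0.5·γ·B·N_γ·s_γ = 0.5 × 14.93 × 2.6 × 40.1 × 0.6 = 466.98 kPa.
q_ult = 1151.2 + 1770.9 + 466.98 = 3389 kPa.
q_all = 3389 / 2.5 = 1355.6 kPa.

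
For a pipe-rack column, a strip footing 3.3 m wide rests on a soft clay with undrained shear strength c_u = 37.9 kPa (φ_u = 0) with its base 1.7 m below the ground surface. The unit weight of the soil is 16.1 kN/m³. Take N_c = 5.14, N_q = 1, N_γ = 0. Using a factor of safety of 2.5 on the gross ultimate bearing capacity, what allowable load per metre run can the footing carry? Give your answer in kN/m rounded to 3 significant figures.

Effective surcharge at the founding depth q = γ·D_f = 16.1 × 1.7 = 27.37 kPa.
q_ult = c·N_c + q·N_q
     = 37.9 × 5.14 + 27.37 × 1
     = 194.81 + 27.37 = 222.18 kPa.
Gross allowable pressure q_all = 222.18 / 2.5 = 88.87 kPa.
Allowable wall load = q_all × B = 88.87 × 3.3 = 293.27 kN per metre run.

≈ 293 kN/m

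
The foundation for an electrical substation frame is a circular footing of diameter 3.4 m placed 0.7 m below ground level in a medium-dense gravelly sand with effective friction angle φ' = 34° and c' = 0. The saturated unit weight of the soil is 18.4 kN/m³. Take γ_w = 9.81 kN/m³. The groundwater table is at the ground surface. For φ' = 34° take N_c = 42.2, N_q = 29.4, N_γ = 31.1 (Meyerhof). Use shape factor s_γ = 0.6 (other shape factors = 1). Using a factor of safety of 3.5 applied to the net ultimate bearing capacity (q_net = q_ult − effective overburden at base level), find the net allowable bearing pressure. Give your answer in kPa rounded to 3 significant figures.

q_all(net) ≈ 127 kPa

With the water table at the surface the whole profile is submerged: γ' = 18.4 − 9.81 = 8.59 kN/m³, so q = γ'·D_f = 6.013 kPa; the same γ' applies in the ½γBN_γ term.
q_ult = q·N_q + 0.5·γ·B·N_γ·s_γ
     = 6.013 × 29.4 + 0.5 × 8.59 × 3.4 × 31.1 × 0.6
     = 176.78 + 272.49 = 449.27 kPa.
Net ultimate: q_net = 449.27 − 6.013 = 443.26 kPa.
q_all(net) = 443.26 / 3.5 = 126.65 kPa.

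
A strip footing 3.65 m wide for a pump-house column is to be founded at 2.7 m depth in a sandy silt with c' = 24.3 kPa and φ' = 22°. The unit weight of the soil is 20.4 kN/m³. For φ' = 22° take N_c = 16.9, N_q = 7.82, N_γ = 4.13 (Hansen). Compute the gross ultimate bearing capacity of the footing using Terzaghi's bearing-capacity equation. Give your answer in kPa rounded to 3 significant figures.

q_ult ≈ 995 kPa

q = γ·D_f = 20.4 × 2.7 = 55.08 kPa.
c·N_c = 24.3 × 16.9 = 410.67 kPa
q·N_q = 55.08 × 7.82 = 430.73 kPa
0.5·γ·B·N_γ = 0.5 × 20.4 × 3.65 × 4.13 = 153.76 kPa
q_ult = 410.67 + 430.73 + 153.76 = 995.16 kPa.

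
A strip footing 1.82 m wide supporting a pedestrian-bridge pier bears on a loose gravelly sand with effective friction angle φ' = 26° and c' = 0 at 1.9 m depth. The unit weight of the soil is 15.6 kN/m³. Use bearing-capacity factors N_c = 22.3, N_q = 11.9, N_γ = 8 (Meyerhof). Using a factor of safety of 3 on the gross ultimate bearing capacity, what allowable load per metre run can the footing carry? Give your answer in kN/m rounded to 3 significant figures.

Effective surcharge at the founding depth q = γ·D_f = 15.6 × 1.9 = 29.64 kPa.
q_ult = q·N_q + 0.5·γ·B·N_γ
     = 29.64 × 11.9 + 0.5 × 15.6 × 1.82 × 8
     = 352.72 + 113.57 = 466.28 kPa.
Gross allowable pressure q_all = 466.28 / 3 = 155.43 kPa.
Allowable wall load = q_all × B = 155.43 × 1.82 = 282.88 kN per metre run.

≈ 283 kN/m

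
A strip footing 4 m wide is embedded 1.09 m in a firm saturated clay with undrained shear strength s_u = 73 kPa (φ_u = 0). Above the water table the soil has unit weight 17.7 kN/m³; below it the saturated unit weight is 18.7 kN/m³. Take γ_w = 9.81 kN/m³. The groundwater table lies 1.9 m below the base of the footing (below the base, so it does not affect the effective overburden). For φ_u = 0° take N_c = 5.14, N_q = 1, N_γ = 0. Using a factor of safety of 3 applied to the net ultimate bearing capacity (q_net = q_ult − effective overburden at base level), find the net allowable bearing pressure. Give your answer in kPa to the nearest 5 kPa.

Overburden at base level: q = 17.7 × 1.09 = 19.293 kPa.
Cohesion term c·N_c = 73 × 5.14 = 375.22 kPa; surcharge term q·N_q = 19.293 × 1 = 19.293 kPa.
q_ult = 375.22 + 19.293 = 394.51 kPa.
Net ultimate: q_net = 394.51 − 19.293 = 375.22 kPa.
q_all(net) = 375.22 / 3 = 125.07 kPa.

q_all(net) ≈ 125 kPa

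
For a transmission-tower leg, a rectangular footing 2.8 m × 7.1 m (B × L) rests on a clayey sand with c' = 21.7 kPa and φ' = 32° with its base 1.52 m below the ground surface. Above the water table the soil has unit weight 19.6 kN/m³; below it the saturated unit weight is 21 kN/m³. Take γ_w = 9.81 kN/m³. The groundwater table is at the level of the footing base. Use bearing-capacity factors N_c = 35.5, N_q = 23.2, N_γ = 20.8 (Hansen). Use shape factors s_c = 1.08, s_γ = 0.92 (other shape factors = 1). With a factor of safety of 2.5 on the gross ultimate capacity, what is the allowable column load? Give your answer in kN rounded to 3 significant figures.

P_all ≈ 14500 kN

q = γ·D_f = 19.6 × 1.52 = 29.792 kPa.
For the ½γBN_γ term take γ' = 21 − 9.81 = 11.19 kN/m³ (soil below base is submerged).
c·N_c·s_c = 21.7 × 35.5 × 1.08 = 831.98 kPa
q·N_q = 29.792 × 23.2 = 691.17 kPa
0.5·γ·B·N_γ·s_γ = 0.5 × 11.19 × 2.8 × 20.8 × 0.92 = 299.78 kPa
q_ult = 831.98 + 691.17 + 299.78 = 1822.9 kPa.
Gross allowable pressure q_all = 1822.9 / 2.5 = 729.17 kPa.
Footing area = 19.88 m², so allowable column load = 729.17 × 19.88 = 14496 kN.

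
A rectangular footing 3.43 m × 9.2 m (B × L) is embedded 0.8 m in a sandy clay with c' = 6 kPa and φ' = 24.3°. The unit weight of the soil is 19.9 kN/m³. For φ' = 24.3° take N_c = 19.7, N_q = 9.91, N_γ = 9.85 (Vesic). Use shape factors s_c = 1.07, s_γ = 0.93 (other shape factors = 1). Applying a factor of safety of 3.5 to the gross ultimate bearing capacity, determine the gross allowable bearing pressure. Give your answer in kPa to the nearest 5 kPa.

q_all ≈ 170 kPa

Overburden at base level: q = 19.9 × 0.8 = 15.92 kPa.
Cohesion term c·N_c·s_c = 6 × 19.7 × 1.07 = 126.47 kPa; surcharge term q·N_q = 15.92 × 9.91 = 157.77 kPa; self-weight term 0.5·γ·B·N_γ·s_γ = 0.5 × 19.9 × 3.43 × 9.85 × 0.93 = 312.63 kPa.
q_ult = 126.47 + 157.77 + 312.63 = 596.88 kPa.
q_all = q_ult / FS = 596.88 / 3.5 = 170.54 kPa.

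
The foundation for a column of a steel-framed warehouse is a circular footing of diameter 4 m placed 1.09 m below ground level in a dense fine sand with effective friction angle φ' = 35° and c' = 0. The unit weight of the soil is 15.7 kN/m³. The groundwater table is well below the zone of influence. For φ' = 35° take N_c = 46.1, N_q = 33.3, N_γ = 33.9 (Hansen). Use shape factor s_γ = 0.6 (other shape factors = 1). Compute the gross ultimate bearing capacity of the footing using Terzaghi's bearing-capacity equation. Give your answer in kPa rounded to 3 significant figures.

q_ult ≈ 1210 kPa

Overburden at base level: q = 15.7 × 1.09 = 17.113 kPa.
Surcharge term q·N_q = 17.113 × 33.3 = 569.86 kPa; self-weight term 0.5·γ·B·N_γ·s_γ = 0.5 × 15.7 × 4 × 33.9 × 0.6 = 638.68 kPa.
q_ult = 569.86 + 638.68 = 1208.5 kPa.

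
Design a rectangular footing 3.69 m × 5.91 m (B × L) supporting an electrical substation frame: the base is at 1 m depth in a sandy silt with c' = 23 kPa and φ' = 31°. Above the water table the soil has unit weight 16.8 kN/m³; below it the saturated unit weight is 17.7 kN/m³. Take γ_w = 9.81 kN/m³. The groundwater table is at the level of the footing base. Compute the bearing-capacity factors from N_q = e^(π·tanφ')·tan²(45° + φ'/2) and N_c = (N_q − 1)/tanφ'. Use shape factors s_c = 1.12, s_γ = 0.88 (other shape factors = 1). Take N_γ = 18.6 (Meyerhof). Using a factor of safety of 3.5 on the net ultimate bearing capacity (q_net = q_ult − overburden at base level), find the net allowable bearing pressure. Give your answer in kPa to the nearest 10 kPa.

N_q = e^(π·tan31°)·tan²(60.5°) = 20.63; N_c = (N_q − 1)/tanφ' = 32.67.
Effective surcharge at the founding depth q = γ·D_f = 16.8 × 1 = 16.8 kPa.
The water table coincides with the base, so in the self-weight term γ → γ' = 7.89 kN/m³.
q_ult = c·N_c·s_c + q·N_q + 0.5·γ·B·N_γ·s_γ
     = 23 × 32.671 × 1.12 + 16.8 × 20.631 + 0.5 × 7.89 × 3.69 × 18.6 × 0.88
     = 841.61 + 346.6 + 238.27 = 1426.5 kPa.
q_net = 1426.5 − 16.8 = 1409.7 kPa.
q_all(net) = 1409.7 / 3.5 = 402.76 kPa.

q_all(net) ≈ 400 kPa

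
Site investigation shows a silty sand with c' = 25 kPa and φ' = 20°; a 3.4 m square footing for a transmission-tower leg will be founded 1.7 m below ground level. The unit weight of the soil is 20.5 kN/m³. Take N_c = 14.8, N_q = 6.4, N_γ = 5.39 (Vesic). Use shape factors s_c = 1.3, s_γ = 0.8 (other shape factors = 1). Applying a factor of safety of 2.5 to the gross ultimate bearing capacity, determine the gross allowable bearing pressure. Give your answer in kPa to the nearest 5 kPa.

q_all ≈ 340 kPa

Overburden at base level: q = 20.5 × 1.7 = 34.85 kPa.
Cohesion term c·N_c·s_c = 25 × 14.8 × 1.3 = 481 kPa; surcharge term q·N_q = 34.85 × 6.4 = 223.04 kPa; self-weight term 0.5·γ·B·N_γ·s_γ = 0.5 × 20.5 × 3.4 × 5.39 × 0.8 = 150.27 kPa.
q_ult = 481 + 223.04 + 150.27 = 854.31 kPa.
q_all = q_ult / FS = 854.31 / 2.5 = 341.73 kPa.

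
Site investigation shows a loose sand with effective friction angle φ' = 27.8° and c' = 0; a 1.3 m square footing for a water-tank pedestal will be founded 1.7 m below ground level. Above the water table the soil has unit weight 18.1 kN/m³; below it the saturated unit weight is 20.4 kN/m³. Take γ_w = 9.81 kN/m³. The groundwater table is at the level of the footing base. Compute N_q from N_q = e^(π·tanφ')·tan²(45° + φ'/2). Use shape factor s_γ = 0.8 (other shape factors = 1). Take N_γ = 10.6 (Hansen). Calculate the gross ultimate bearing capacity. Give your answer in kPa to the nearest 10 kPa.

q_ult ≈ 500 kPa

tan27.8° = 0.5272, so N_q = e^(π×0.5272)·tan²(58.9°) = 5.24 × 2.748 = 14.4.
q = γ·D_f = 18.1 × 1.7 = 30.77 kPa.
For the ½γBN_γ term take γ' = 20.4 − 9.81 = 10.59 kN/m³ (soil below base is submerged).
q·N_q = 30.77 × 14.4 = 443.1 kPa
0.5·γ·B·N_γ·s_γ = 0.5 × 10.59 × 1.3 × 10.6 × 0.8 = 58.372 kPa
q_ult = 443.1 + 58.372 = 501.47 kPa.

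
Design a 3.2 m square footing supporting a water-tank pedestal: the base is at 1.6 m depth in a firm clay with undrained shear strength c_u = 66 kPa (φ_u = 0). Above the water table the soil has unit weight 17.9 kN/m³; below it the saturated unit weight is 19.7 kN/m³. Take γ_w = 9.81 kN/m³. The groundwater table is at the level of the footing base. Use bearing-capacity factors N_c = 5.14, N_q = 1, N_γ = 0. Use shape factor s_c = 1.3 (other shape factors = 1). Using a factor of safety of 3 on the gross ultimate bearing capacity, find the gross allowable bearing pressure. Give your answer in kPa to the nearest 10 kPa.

q = γ·D_f = 17.9 × 1.6 = 28.64 kPa.
c·N_c·s_c = 66 × 5.14 × 1.3 = 441.01 kPa
q·N_q = 28.64 × 1 = 28.64 kPa
q_ult = 441.01 + 28.64 = 469.65 kPa.
q_all = 469.65 / 3 = 156.55 kPa.

q_all ≈ 160 kPa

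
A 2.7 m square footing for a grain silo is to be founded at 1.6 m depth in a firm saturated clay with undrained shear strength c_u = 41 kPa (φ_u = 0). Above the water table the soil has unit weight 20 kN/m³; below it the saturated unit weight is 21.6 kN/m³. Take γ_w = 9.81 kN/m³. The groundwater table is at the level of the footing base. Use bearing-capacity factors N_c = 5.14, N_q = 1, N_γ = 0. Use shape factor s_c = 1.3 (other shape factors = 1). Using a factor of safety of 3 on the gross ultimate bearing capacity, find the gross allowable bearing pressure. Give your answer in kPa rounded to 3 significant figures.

q_all ≈ 102 kPa

q = γ·D_f = 20 × 1.6 = 32 kPa.
c·N_c·s_c = 41 × 5.14 × 1.3 = 273.96 kPa
q·N_q = 32 × 1 = 32 kPa
q_ult = 273.96 + 32 = 305.96 kPa.
q_all = 305.96 / 3 = 101.99 kPa.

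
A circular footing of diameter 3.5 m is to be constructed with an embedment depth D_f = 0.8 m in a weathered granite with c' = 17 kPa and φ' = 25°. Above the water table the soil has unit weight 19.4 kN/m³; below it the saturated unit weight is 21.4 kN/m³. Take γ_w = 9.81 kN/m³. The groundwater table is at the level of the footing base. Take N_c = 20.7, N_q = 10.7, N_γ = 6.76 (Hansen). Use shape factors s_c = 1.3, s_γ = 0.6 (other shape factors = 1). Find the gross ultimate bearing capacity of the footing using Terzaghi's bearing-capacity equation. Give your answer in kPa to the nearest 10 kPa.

q_ult ≈ 710 kPa

Overburden at base level: q = 19.4 × 0.8 = 15.52 kPa.
Below the base the soil is submerged, so the ½γBN_γ term uses γ' = 21.4 − 9.81 = 11.59 kN/m³.
Cohesion term c·N_c·s_c = 17 × 20.7 × 1.3 = 457.47 kPa; surcharge term q·N_q = 15.52 × 10.7 = 166.06 kPa; self-weight term 0.5·γ·B·N_γ·s_γ = 0.5 × 11.59 × 3.5 × 6.76 × 0.6 = 82.266 kPa.
q_ult = 457.47 + 166.06 + 82.266 = 705.8 kPa.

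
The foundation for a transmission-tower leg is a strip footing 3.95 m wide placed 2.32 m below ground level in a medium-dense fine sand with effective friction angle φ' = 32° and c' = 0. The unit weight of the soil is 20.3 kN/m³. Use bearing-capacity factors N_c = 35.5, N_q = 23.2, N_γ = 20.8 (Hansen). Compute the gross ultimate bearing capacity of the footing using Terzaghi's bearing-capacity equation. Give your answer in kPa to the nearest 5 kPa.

q_ult ≈ 1925 kPa

q = γ·D_f = 20.3 × 2.32 = 47.096 kPa.
q·N_q = 47.096 × 23.2 = 1092.6 kPa
0.5·γ·B·N_γ = 0.5 × 20.3 × 3.95 × 20.8 = 833.92 kPa
q_ult = 1092.6 + 833.92 = 1926.6 kPa.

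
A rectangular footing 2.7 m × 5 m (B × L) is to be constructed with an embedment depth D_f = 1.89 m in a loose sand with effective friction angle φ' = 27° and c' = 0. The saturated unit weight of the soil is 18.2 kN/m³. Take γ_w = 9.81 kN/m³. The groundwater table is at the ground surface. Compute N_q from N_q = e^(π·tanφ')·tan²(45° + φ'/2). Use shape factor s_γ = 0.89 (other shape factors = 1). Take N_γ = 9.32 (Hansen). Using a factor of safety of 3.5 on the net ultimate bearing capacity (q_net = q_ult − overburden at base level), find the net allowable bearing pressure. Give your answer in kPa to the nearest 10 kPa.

N_q = e^(π·tan27°)·tan²(58.5°) = 13.2.
Water table at ground surface, so effective unit weight γ' = 18.2 − 9.81 = 8.39 kN/m³ is used throughout; overburden q = 8.39 × 1.89 = 15.857 kPa; the same γ' applies in the ½γBN_γ term.
Surcharge term q·N_q = 15.857 × 13.199 = 209.3 kPa; self-weight term 0.5·γ·B·N_γ·s_γ = 0.5 × 8.39 × 2.7 × 9.32 × 0.89 = 93.951 kPa.
q_ult = 209.3 + 93.951 = 303.25 kPa.
q_net = 303.25 − 15.857 = 287.39 kPa.
q_all(net) = 287.39 / 3.5 = 82.113 kPa.

q_all(net) ≈ 80 kPa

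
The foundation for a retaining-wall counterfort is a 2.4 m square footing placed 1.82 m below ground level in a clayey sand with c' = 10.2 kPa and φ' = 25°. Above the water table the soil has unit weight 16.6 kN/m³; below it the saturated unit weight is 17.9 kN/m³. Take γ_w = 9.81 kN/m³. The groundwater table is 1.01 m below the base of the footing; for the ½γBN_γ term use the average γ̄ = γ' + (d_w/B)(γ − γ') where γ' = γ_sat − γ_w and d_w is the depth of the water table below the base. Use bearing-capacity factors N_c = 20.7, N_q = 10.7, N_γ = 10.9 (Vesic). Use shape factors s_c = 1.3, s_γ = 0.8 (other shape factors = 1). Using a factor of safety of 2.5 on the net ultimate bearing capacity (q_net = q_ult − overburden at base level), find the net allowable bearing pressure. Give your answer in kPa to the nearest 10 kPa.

Effective surcharge at the founding depth q = γ·D_f = 16.6 × 1.82 = 30.212 kPa.
With d_w = 1.01 m < B, γ̄ = 8.09 + (1.01/2.4) × (16.6 − 8.09) = 11.671 kN/m³.
q_ult = c·N_c·s_c + q·N_q + 0.5·γ·B·N_γ·s_γ
     = 10.2 × 20.7 × 1.3 + 30.212 × 10.7 + 0.5 × 11.671 × 2.4 × 10.9 × 0.8
     = 274.48 + 323.27 + 122.13 = 719.88 kPa.
q_net = 719.88 − 30.212 = 689.67 kPa.
q_all(net) = 689.67 / 2.5 = 275.87 kPa.

q_all(net) ≈ 280 kPa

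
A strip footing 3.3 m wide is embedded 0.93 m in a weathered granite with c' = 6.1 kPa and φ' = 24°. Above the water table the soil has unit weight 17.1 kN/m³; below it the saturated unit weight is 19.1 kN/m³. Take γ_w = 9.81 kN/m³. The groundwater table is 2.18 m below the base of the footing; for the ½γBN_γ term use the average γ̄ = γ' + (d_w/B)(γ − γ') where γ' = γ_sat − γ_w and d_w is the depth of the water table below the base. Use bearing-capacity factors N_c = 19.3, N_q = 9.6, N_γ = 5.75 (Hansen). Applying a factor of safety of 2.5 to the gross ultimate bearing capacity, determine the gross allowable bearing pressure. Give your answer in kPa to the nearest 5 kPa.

q_all ≈ 165 kPa

Overburden at base level: q = 17.1 × 0.93 = 15.903 kPa.
The water table is 2.18 m below the base (< B = 3.3 m), so the ½γBN_γ term uses γ̄ = γ' + (d_w/B)(γ − γ') = 9.29 + (2.18/3.3)(17.1 − 9.29) = 14.449 kN/m³.
Cohesion term c·N_c = 6.1 × 19.3 = 117.73 kPa; surcharge term q·N_q = 15.903 × 9.6 = 152.67 kPa; self-weight term 0.5·γ·B·N_γ = 0.5 × 14.449 × 3.3 × 5.75 = 137.09 kPa.
q_ult = 117.73 + 152.67 + 137.09 = 407.49 kPa.
q_all = q_ult / FS = 407.49 / 2.5 = 162.99 kPa.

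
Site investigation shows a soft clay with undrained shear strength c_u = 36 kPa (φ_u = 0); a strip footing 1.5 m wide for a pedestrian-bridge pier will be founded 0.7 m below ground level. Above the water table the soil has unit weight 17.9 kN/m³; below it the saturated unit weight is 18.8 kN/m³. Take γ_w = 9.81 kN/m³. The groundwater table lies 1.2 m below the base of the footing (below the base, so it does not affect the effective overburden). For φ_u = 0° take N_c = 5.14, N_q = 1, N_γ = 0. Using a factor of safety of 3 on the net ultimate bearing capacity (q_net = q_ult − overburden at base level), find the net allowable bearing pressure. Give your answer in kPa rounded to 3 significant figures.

q_all(net) ≈ 61.7 kPa

q = γ·D_f = 17.9 × 0.7 = 12.53 kPa.
c·N_c = 36 × 5.14 = 185.04 kPa
q·N_q = 12.53 × 1 = 12.53 kPa
q_ult = 185.04 + 12.53 = 197.57 kPa.
q_net = 197.57 − 12.53 = 185.04 kPa.
q_all(net) = 185.04 / 3 = 61.68 kPa.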